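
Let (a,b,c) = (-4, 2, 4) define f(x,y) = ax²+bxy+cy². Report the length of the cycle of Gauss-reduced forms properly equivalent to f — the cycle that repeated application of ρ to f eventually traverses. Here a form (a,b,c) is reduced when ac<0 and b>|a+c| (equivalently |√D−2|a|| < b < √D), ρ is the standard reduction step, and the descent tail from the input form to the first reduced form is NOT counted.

D = 68, ⌊√D⌋ = 8
river: ρ → (4,6,-2)
river: ρ → (-2,6,4)
river: ρ → (4,2,-4)
river: ρ → (-4,6,2)
river: ρ → (2,6,-4)
river: ρ → (-4,2,4)
ρ-cycle length = 6 (tail of 0 descent steps not counted)

6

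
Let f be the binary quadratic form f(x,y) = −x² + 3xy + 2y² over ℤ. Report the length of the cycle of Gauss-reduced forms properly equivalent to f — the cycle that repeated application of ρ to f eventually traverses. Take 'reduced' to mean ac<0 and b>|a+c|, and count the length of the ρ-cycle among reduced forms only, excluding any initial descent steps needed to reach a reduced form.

D = 17, ⌊√D⌋ = 4
river: ρ → (2,1,-2)
river: ρ → (-2,3,1)
river: ρ → (1,3,-2)
river: ρ → (-2,1,2)
river: ρ → (2,3,-1)
river: ρ → (-1,3,2)
ρ-cycle length = 6 (tail of 0 descent steps not counted)

6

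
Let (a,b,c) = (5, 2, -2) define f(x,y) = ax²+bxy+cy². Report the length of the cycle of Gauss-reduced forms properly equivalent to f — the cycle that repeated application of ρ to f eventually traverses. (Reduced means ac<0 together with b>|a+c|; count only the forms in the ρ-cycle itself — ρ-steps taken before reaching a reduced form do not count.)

D = 44, ⌊√D⌋ = 6
descent: ρ → (-2,6,1)  [lands on river]
river: ρ → (1,6,-2)
ρ-cycle length = 2 (tail of 1 descent step not counted)

2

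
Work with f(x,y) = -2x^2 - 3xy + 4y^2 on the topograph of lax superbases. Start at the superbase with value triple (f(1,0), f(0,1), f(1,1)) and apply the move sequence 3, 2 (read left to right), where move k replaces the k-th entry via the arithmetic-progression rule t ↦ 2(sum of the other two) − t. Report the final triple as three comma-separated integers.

start (-2,4,-1) = (f(1,0),f(0,1),f(1,1))
replace slot 3: 2·((-2)+4) − (-1) = 5 → (-2,4,5)
replace slot 2: 2·((-2)+5) − 4 = 2 → (-2,2,5)

-2,2,5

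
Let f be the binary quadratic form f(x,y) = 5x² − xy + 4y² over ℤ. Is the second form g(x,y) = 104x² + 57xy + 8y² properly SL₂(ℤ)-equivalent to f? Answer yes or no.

D₁ = -79, D₂ = -79
f: flip: (5,-1,4)→(4,1,5)
f: reduced (well bottom): (4,1,5) with a≤c, −a<b≤a
g: flip: (104,57,8)→(8,-57,104)
g: translate: b→7 (≡-57 mod 16), so (8,-57,104)→(8,7,4)
g: flip: (8,7,4)→(4,-7,8)
g: translate: b→1 (≡-7 mod 8), so (4,-7,8)→(4,1,5)
g: reduced (well bottom): (4,1,5) with a≤c, −a<b≤a
reduced forms (4, 1, 5) vs (4, 1, 5) ⇒ equivalent

yes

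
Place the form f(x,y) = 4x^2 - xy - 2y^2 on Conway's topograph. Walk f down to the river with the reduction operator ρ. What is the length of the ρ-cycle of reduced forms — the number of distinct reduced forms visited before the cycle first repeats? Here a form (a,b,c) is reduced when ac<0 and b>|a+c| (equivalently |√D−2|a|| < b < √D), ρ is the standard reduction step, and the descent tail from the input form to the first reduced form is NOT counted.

D = 33, ⌊√D⌋ = 5
descent: ρ → (-2,5,1)  [lands on river]
river: ρ → (1,5,-2)
river: ρ → (-2,3,3)
river: ρ → (3,3,-2)
ρ-cycle length = 4 (tail of 1 descent step not counted)

4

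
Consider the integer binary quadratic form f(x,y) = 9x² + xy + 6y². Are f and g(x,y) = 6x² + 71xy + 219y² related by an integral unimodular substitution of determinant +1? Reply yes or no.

D₁ = -215, D₂ = -215
f: flip: (9,1,6)→(6,-1,9)
f: reduced (well bottom): (6,-1,9) with a≤c, −a<b≤a
g: translate: b→-1 (≡71 mod 12), so (6,71,219)→(6,-1,9)
g: reduced (well bottom): (6,-1,9) with a≤c, −a<b≤a
reduced forms (6, -1, 9) vs (6, -1, 9) ⇒ equivalent

yes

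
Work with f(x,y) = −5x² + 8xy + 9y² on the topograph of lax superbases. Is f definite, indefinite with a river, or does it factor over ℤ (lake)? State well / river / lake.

D = b²−4ac = 8² − 4·(-5)·9 = 244
D > 0 non-square ⇒ indefinite ⇒ periodic river

river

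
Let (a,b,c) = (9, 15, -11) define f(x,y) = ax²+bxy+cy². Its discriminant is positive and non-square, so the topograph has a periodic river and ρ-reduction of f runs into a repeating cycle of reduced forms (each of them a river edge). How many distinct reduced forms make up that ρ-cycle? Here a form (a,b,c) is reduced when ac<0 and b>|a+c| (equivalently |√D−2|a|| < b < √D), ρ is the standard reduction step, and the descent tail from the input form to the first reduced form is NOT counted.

D = 621, ⌊√D⌋ = 24
river: ρ → (-11,7,13)
river: ρ → (13,19,-5)
river: ρ → (-5,21,9)
river: ρ → (9,15,-11)
ρ-cycle length = 4 (tail of 0 descent steps not counted)

4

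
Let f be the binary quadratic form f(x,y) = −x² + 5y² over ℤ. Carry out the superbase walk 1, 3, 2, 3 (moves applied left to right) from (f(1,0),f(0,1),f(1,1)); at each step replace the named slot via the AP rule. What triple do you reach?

start (-1,5,4) = (f(1,0),f(0,1),f(1,1))
replace slot 1: 2·(5+4) − (-1) = 19 → (19,5,4)
replace slot 3: 2·(19+5) − 4 = 44 → (19,5,44)
replace slot 2: 2·(19+44) − 5 = 121 → (19,121,44)
replace slot 3: 2·(19+121) − 44 = 236 → (19,121,236)

19,121,236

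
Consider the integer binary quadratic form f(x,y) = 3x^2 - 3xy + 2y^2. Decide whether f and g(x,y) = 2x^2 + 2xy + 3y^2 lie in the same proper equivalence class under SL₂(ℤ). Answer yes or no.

D₁ = -15, D₂ = -20
discriminants differ ⇒ not SL₂(ℤ)-equivalent

no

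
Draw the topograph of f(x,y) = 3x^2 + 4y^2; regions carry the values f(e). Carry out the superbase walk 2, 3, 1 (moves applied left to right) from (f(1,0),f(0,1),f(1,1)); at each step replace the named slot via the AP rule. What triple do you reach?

start (3,4,7) = (f(1,0),f(0,1),f(1,1))
replace slot 2: 2·(3+7) − 4 = 16 → (3,16,7)
replace slot 3: 2·(3+16) − 7 = 31 → (3,16,31)
replace slot 1: 2·(16+31) − 3 = 91 → (91,16,31)

91,16,31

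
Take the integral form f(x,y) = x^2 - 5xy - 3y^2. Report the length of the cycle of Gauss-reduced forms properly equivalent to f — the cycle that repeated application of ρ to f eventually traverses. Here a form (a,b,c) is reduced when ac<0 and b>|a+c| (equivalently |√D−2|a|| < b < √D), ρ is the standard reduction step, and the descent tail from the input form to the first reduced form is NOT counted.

D = 37, ⌊√D⌋ = 6
descent: ρ → (-3,5,1)  [lands on river]
river: ρ → (1,5,-3)
river: ρ → (-3,1,3)
river: ρ → (3,5,-1)
river: ρ → (-1,5,3)
river: ρ → (3,1,-3)
ρ-cycle length = 6 (tail of 1 descent step not counted)

6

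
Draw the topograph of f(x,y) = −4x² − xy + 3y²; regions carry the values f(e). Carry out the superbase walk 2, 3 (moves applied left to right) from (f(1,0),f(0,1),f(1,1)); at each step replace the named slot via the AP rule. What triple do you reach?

start (-4,3,-2) = (f(1,0),f(0,1),f(1,1))
replace slot 2: 2·((-4)+(-2)) − 3 = -15 → (-4,-15,-2)
replace slot 3: 2·((-4)+(-15)) − (-2) = -36 → (-4,-15,-36)

-4,-15,-36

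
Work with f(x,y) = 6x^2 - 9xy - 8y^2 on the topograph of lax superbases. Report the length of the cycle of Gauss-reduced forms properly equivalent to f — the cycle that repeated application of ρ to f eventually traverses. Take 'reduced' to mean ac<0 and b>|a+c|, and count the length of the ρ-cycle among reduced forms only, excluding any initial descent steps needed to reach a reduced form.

D = 273, ⌊√D⌋ = 16
descent: ρ → (-8,9,6)  [lands on river]
river: ρ → (6,15,-2)
river: ρ → (-2,13,13)
river: ρ → (13,13,-2)
river: ρ → (-2,15,6)
river: ρ → (6,9,-8)
river: ρ → (-8,7,7)
river: ρ → (7,7,-8)
ρ-cycle length = 8 (tail of 1 descent step not counted)

8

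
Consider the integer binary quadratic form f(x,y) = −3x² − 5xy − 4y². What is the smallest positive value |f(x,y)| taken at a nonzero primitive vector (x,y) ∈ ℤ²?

translate: b→-1 (≡5 mod 6), so (3,5,4)→(3,-1,2)
flip: (3,-1,2)→(2,1,3)
reduced (well bottom): (2,1,3) with a≤c, −a<b≤a
well minimum |f| = |-2| = 2 (negative-definite)

2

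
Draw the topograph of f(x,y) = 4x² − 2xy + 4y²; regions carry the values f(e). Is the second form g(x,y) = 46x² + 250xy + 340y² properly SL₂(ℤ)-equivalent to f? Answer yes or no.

D₁ = -60, D₂ = -60
f: flip: (4,-2,4)→(4,2,4)
f: reduced (well bottom): (4,2,4) with a≤c, −a<b≤a
g: translate: b→-26 (≡250 mod 92), so (46,250,340)→(46,-26,4)
g: flip: (46,-26,4)→(4,26,46)
g: translate: b→2 (≡26 mod 8), so (4,26,46)→(4,2,4)
g: reduced (well bottom): (4,2,4) with a≤c, −a<b≤a
reduced forms (4, 2, 4) vs (4, 2, 4) ⇒ equivalent

yes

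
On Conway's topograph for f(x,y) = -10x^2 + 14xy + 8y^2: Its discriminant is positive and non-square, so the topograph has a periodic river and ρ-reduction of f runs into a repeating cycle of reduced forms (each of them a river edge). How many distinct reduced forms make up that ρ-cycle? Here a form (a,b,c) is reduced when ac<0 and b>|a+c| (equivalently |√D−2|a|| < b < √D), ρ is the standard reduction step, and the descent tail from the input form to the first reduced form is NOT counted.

D = 516, ⌊√D⌋ = 22
river: ρ → (8,18,-6)
river: ρ → (-6,18,8)
river: ρ → (8,14,-10)
river: ρ → (-10,6,12)
river: ρ → (12,18,-4)
river: ρ → (-4,22,2)
river: ρ → (2,22,-4)
river: ρ → (-4,18,12)
river: ρ → (12,6,-10)
river: ρ → (-10,14,8)
ρ-cycle length = 10 (tail of 0 descent steps not counted)

10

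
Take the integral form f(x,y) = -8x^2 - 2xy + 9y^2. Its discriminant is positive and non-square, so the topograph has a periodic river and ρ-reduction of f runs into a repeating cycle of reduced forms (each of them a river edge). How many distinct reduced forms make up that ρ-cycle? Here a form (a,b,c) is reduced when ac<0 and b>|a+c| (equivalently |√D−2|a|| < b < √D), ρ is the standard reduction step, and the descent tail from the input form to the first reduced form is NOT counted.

D = 292, ⌊√D⌋ = 17
descent: ρ → (9,2,-8)  [lands on river]
river: ρ → (-8,14,3)
river: ρ → (3,16,-3)
river: ρ → (-3,14,8)
river: ρ → (8,2,-9)
river: ρ → (-9,16,1)
river: ρ → (1,16,-9)
river: ρ → (-9,2,8)
river: ρ → (8,14,-3)
river: ρ → (-3,16,3)
river: ρ → (3,14,-8)
river: ρ → (-8,2,9)
river: ρ → (9,16,-1)
river: ρ → (-1,16,9)
ρ-cycle length = 14 (tail of 1 descent step not counted)

14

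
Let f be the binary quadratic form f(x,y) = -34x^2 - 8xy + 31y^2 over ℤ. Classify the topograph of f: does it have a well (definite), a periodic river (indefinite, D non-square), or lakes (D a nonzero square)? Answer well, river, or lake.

D = b²−4ac = (-8)² − 4·(-34)·31 = 4280
D > 0 non-square ⇒ indefinite ⇒ periodic river

river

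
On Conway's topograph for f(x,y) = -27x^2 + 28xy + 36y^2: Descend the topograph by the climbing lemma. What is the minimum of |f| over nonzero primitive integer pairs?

river: ρ → (36,44,-19)
river: ρ → (-19,32,48)
river: ρ → (48,64,-3)
river: ρ → (-3,68,4)
river: ρ → (4,68,-3)
river: ρ → (-3,64,48)
river: ρ → (48,32,-19)
river: ρ → (-19,44,36)
river: ρ → (36,28,-27)
river: ρ → (-27,26,37)
river: ρ → (37,48,-16)
river: ρ → (-16,48,37)
river: ρ → (37,26,-27)
river: ρ → (-27,28,36)
closes: descent 0, river 14
min |a| on river = 3

3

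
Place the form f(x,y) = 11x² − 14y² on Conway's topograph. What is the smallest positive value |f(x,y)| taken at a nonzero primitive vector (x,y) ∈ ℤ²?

descent: ρ → (-14,0,11)
descent: ρ → (11,22,-3)  [lands on river]
river: ρ → (-3,20,18)
river: ρ → (18,16,-5)
river: ρ → (-5,24,2)
river: ρ → (2,24,-5)
river: ρ → (-5,16,18)
river: ρ → (18,20,-3)
river: ρ → (-3,22,11)
closes: descent 2, river 8
min |a| on river = 2

2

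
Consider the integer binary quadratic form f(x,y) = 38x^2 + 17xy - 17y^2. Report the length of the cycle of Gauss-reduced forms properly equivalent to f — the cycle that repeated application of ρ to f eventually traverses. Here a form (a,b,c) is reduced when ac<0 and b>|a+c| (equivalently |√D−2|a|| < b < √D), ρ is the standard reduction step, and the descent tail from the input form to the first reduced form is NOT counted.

D = 2873, ⌊√D⌋ = 53
descent: ρ → (-17,51,4)  [lands on river]
river: ρ → (4,53,-4)
river: ρ → (-4,51,17)
river: ρ → (17,51,-4)
river: ρ → (-4,53,4)
river: ρ → (4,51,-17)
ρ-cycle length = 6 (tail of 1 descent step not counted)

6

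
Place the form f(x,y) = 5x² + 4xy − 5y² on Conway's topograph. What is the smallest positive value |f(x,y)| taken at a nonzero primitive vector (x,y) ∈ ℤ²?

river: ρ → (-5,6,4)
river: ρ → (4,10,-1)
river: ρ → (-1,10,4)
river: ρ → (4,6,-5)
river: ρ → (-5,4,5)
river: ρ → (5,6,-4)
river: ρ → (-4,10,1)
river: ρ → (1,10,-4)
river: ρ → (-4,6,5)
river: ρ → (5,4,-5)
closes: descent 0, river 10
min |a| on river = 1

1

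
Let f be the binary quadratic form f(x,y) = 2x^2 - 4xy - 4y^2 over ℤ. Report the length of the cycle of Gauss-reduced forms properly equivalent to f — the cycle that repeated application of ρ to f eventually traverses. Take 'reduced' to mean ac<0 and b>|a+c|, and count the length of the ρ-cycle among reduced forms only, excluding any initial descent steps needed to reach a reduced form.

D = 48, ⌊√D⌋ = 6
descent: ρ → (-4,4,2)  [lands on river]
river: ρ → (2,4,-4)
ρ-cycle length = 2 (tail of 1 descent step not counted)

2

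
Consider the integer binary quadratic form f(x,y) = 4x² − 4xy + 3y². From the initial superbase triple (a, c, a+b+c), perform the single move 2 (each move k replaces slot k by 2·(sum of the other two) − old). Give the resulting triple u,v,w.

start (4,3,3) = (f(1,0),f(0,1),f(1,1))
replace slot 2: 2·(4+3) − 3 = 11 → (4,11,3)

4,11,3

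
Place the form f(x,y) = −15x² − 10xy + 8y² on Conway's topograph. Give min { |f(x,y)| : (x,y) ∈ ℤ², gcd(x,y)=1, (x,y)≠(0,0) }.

descent: ρ → (8,10,-15)  [lands on river]
river: ρ → (-15,20,3)
river: ρ → (3,22,-8)
river: ρ → (-8,10,15)
river: ρ → (15,20,-3)
river: ρ → (-3,22,8)
closes: descent 1, river 6
min |a| on river = 3

3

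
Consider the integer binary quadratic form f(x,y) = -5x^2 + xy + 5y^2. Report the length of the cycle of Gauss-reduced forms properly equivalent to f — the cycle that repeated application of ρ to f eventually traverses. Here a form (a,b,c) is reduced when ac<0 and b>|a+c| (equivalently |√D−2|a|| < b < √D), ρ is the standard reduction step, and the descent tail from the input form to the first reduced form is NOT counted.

D = 101, ⌊√D⌋ = 10
river: ρ → (5,9,-1)
river: ρ → (-1,9,5)
river: ρ → (5,1,-5)
river: ρ → (-5,9,1)
river: ρ → (1,9,-5)
river: ρ → (-5,1,5)
ρ-cycle length = 6 (tail of 0 descent steps not counted)

6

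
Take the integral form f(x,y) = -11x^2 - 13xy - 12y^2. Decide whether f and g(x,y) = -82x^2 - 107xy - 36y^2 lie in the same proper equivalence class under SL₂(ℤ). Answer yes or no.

D₁ = -359, D₂ = -359
f is negative-definite; reduce −f:
−f: translate: b→-9 (≡13 mod 22), so (11,13,12)→(11,-9,10)
−f: flip: (11,-9,10)→(10,9,11)
−f: reduced (well bottom): (10,9,11) with a≤c, −a<b≤a
flip sign back: reduced form of f is (-10,-9,-11)
g is negative-definite; reduce −g:
−g: translate: b→-57 (≡107 mod 164), so (82,107,36)→(82,-57,11)
−g: flip: (82,-57,11)→(11,57,82)
−g: translate: b→-9 (≡57 mod 22), so (11,57,82)→(11,-9,10)
−g: flip: (11,-9,10)→(10,9,11)
−g: reduced (well bottom): (10,9,11) with a≤c, −a<b≤a
flip sign back: reduced form of g is (-10,-9,-11)
reduced forms (-10, -9, -11) vs (-10, -9, -11) ⇒ equivalent

yes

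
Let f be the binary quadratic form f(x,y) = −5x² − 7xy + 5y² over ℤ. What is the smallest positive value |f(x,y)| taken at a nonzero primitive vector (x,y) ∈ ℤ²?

descent: ρ → (5,7,-5)  [lands on river]
river: ρ → (-5,3,7)
river: ρ → (7,11,-1)
river: ρ → (-1,11,7)
river: ρ → (7,3,-5)
river: ρ → (-5,7,5)
river: ρ → (5,3,-7)
river: ρ → (-7,11,1)
river: ρ → (1,11,-7)
river: ρ → (-7,3,5)
closes: descent 1, river 10
min |a| on river = 1

1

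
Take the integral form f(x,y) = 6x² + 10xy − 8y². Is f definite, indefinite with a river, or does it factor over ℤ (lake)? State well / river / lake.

D = b²−4ac = 10² − 4·6·(-8) = 292
D > 0 non-square ⇒ indefinite ⇒ periodic river

river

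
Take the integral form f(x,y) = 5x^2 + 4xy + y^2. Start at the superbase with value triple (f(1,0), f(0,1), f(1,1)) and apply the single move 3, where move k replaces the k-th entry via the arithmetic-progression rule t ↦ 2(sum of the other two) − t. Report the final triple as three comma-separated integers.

start (5,1,10) = (f(1,0),f(0,1),f(1,1))
replace slot 3: 2·(5+1) − 10 = 2 → (5,1,2)

5,1,2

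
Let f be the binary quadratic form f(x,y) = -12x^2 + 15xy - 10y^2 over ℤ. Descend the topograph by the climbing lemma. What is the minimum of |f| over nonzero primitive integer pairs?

translate: b→9 (≡-15 mod 24), so (12,-15,10)→(12,9,7)
flip: (12,9,7)→(7,-9,12)
translate: b→5 (≡-9 mod 14), so (7,-9,12)→(7,5,10)
reduced (well bottom): (7,5,10) with a≤c, −a<b≤a
well minimum |f| = |-7| = 7 (negative-definite)

7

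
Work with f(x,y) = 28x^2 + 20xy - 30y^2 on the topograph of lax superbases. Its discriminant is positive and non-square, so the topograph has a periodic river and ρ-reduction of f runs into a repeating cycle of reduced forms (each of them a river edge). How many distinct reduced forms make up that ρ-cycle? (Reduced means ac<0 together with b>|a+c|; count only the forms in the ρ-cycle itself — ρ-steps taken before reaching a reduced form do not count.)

D = 3760, ⌊√D⌋ = 61
river: ρ → (-30,40,18)
river: ρ → (18,32,-38)
river: ρ → (-38,44,12)
river: ρ → (12,52,-22)
river: ρ → (-22,36,28)
river: ρ → (28,20,-30)
ρ-cycle length = 6 (tail of 0 descent steps not counted)

6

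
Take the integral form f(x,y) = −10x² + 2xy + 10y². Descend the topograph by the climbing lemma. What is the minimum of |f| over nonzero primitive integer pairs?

river: ρ → (10,18,-2)
river: ρ → (-2,18,10)
river: ρ → (10,2,-10)
river: ρ → (-10,18,2)
river: ρ → (2,18,-10)
river: ρ → (-10,2,10)
closes: descent 0, river 6
min |a| on river = 2

2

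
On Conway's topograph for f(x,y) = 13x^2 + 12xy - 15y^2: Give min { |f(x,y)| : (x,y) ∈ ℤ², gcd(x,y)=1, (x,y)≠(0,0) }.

river: ρ → (-15,18,10)
river: ρ → (10,22,-11)
river: ρ → (-11,22,10)
river: ρ → (10,18,-15)
river: ρ → (-15,12,13)
river: ρ → (13,14,-14)
river: ρ → (-14,14,13)
river: ρ → (13,12,-15)
closes: descent 0, river 8
min |a| on river = 10

10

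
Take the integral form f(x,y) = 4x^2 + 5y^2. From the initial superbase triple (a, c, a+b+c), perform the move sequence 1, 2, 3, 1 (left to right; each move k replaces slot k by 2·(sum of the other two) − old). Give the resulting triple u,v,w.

start (4,5,9) = (f(1,0),f(0,1),f(1,1))
replace slot 1: 2·(5+9) − 4 = 24 → (24,5,9)
replace slot 2: 2·(24+9) − 5 = 61 → (24,61,9)
replace slot 3: 2·(24+61) − 9 = 161 → (24,61,161)
replace slot 1: 2·(61+161) − 24 = 420 → (420,61,161)

420,61,161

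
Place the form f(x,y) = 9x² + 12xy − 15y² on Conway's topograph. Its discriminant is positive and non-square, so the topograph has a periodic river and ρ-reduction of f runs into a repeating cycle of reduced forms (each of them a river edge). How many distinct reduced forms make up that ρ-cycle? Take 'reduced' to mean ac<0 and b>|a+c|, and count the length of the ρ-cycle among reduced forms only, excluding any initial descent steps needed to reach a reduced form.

D = 684, ⌊√D⌋ = 26
river: ρ → (-15,18,6)
river: ρ → (6,18,-15)
river: ρ → (-15,12,9)
river: ρ → (9,24,-3)
river: ρ → (-3,24,9)
river: ρ → (9,12,-15)
ρ-cycle length = 6 (tail of 0 descent steps not counted)

6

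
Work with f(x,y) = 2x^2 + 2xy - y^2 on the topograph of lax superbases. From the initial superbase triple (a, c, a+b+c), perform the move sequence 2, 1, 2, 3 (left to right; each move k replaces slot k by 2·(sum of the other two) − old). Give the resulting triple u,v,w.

start (2,-1,3) = (f(1,0),f(0,1),f(1,1))
replace slot 2: 2·(2+3) − (-1) = 11 → (2,11,3)
replace slot 1: 2·(11+3) − 2 = 26 → (26,11,3)
replace slot 2: 2·(26+3) − 11 = 47 → (26,47,3)
replace slot 3: 2·(26+47) − 3 = 143 → (26,47,143)

26,47,143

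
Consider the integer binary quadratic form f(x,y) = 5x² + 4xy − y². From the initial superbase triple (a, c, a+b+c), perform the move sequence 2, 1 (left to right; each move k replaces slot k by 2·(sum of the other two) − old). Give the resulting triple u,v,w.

start (5,-1,8) = (f(1,0),f(0,1),f(1,1))
replace slot 2: 2·(5+8) − (-1) = 27 → (5,27,8)
replace slot 1: 2·(27+8) − 5 = 65 → (65,27,8)

65,27,8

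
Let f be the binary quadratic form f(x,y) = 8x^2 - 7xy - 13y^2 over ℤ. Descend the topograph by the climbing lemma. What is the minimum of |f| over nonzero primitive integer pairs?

descent: ρ → (-13,7,8)  [lands on river]
river: ρ → (8,9,-12)
river: ρ → (-12,15,5)
river: ρ → (5,15,-12)
river: ρ → (-12,9,8)
river: ρ → (8,7,-13)
river: ρ → (-13,19,2)
river: ρ → (2,21,-3)
river: ρ → (-3,21,2)
river: ρ → (2,19,-13)
closes: descent 1, river 10
min |a| on river = 2

2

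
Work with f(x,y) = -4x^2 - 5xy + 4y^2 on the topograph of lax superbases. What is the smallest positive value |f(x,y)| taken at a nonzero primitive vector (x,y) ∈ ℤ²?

descent: ρ → (4,5,-4)  [lands on river]
river: ρ → (-4,3,5)
river: ρ → (5,7,-2)
river: ρ → (-2,9,1)
river: ρ → (1,9,-2)
river: ρ → (-2,7,5)
river: ρ → (5,3,-4)
river: ρ → (-4,5,4)
river: ρ → (4,3,-5)
river: ρ → (-5,7,2)
river: ρ → (2,9,-1)
river: ρ → (-1,9,2)
river: ρ → (2,7,-5)
river: ρ → (-5,3,4)
closes: descent 1, river 14
min |a| on river = 1

1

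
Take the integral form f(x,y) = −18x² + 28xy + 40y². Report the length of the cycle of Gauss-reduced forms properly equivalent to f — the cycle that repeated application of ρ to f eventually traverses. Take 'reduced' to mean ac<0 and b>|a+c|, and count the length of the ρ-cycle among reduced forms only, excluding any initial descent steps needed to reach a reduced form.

D = 3664, ⌊√D⌋ = 60
river: ρ → (40,52,-6)
river: ρ → (-6,56,22)
river: ρ → (22,32,-30)
river: ρ → (-30,28,24)
river: ρ → (24,20,-34)
river: ρ → (-34,48,10)
river: ρ → (10,52,-24)
river: ρ → (-24,44,18)
river: ρ → (18,28,-40)
river: ρ → (-40,52,6)
river: ρ → (6,56,-22)
river: ρ → (-22,32,30)
river: ρ → (30,28,-24)
river: ρ → (-24,20,34)
river: ρ → (34,48,-10)
river: ρ → (-10,52,24)
river: ρ → (24,44,-18)
river: ρ → (-18,28,40)
ρ-cycle length = 18 (tail of 0 descent steps not counted)

18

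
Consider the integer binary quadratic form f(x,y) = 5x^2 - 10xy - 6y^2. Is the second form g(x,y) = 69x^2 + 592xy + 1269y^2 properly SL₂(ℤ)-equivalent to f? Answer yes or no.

D₁ = 220, D₂ = 220
river cycle of f (length 4): (-6, 10, 5), (5, 10, -6), (-6, 14, 1), (1, 14, -6)
river cycle of g (length 4): (5, 10, -6), (-6, 14, 1), (1, 14, -6), (-6, 10, 5)
cycles coincide ⇒ equivalent

yes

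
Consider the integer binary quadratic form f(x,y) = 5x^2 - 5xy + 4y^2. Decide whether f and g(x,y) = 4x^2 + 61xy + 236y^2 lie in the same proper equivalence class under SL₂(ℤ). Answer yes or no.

D₁ = -55, D₂ = -55
f: translate: b→5 (≡-5 mod 10), so (5,-5,4)→(5,5,4)
f: flip: (5,5,4)→(4,-5,5)
f: translate: b→3 (≡-5 mod 8), so (4,-5,5)→(4,3,4)
f: reduced (well bottom): (4,3,4) with a≤c, −a<b≤a
g: translate: b→-3 (≡61 mod 8), so (4,61,236)→(4,-3,4)
g: flip: (4,-3,4)→(4,3,4)
g: reduced (well bottom): (4,3,4) with a≤c, −a<b≤a
reduced forms (4, 3, 4) vs (4, 3, 4) ⇒ equivalent

yes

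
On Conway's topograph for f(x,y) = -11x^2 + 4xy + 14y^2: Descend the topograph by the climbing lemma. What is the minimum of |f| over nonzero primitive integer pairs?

river: ρ → (14,24,-1)
river: ρ → (-1,24,14)
river: ρ → (14,4,-11)
river: ρ → (-11,18,7)
river: ρ → (7,24,-2)
river: ρ → (-2,24,7)
river: ρ → (7,18,-11)
river: ρ → (-11,4,14)
closes: descent 0, river 8
min |a| on river = 1

1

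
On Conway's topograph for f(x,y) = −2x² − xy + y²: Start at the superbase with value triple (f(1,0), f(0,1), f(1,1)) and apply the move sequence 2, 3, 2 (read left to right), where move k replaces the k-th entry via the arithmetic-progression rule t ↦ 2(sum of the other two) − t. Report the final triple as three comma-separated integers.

start (-2,1,-2) = (f(1,0),f(0,1),f(1,1))
replace slot 2: 2·((-2)+(-2)) − 1 = -9 → (-2,-9,-2)
replace slot 3: 2·((-2)+(-9)) − (-2) = -20 → (-2,-9,-20)
replace slot 2: 2·((-2)+(-20)) − (-9) = -35 → (-2,-35,-20)

-2,-35,-20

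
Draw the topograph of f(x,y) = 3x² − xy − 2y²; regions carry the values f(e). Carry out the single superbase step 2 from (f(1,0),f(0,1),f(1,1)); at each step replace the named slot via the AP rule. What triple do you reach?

start (3,-2,0) = (f(1,0),f(0,1),f(1,1))
replace slot 2: 2·(3+0) − (-2) = 8 → (3,8,0)

3,8,0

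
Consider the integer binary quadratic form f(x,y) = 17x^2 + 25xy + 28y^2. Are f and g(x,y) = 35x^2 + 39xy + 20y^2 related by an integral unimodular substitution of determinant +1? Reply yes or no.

D₁ = -1279, D₂ = -1279
f: translate: b→-9 (≡25 mod 34), so (17,25,28)→(17,-9,20)
f: reduced (well bottom): (17,-9,20) with a≤c, −a<b≤a
g: translate: b→-31 (≡39 mod 70), so (35,39,20)→(35,-31,16)
g: flip: (35,-31,16)→(16,31,35)
g: translate: b→-1 (≡31 mod 32), so (16,31,35)→(16,-1,20)
g: reduced (well bottom): (16,-1,20) with a≤c, −a<b≤a
reduced forms (17, -9, 20) vs (16, -1, 20) ⇒ inequivalent

no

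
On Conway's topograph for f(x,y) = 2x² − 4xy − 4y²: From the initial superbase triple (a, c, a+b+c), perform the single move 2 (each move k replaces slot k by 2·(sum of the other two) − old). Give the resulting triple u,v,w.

start (2,-4,-6) = (f(1,0),f(0,1),f(1,1))
replace slot 2: 2·(2+(-6)) − (-4) = -4 → (2,-4,-6)

2,-4,-6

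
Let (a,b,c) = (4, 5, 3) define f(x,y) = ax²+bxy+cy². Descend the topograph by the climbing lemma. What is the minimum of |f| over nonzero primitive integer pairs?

translate: b→-3 (≡5 mod 8), so (4,5,3)→(4,-3,2)
flip: (4,-3,2)→(2,3,4)
translate: b→-1 (≡3 mod 4), so (2,3,4)→(2,-1,3)
reduced (well bottom): (2,-1,3) with a≤c, −a<b≤a
well minimum = a = 2

2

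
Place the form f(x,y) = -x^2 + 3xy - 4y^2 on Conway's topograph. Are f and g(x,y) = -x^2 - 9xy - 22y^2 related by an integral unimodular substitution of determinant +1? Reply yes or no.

D₁ = -7, D₂ = -7
f is negative-definite; reduce −f:
−f: translate: b→1 (≡-3 mod 2), so (1,-3,4)→(1,1,2)
−f: reduced (well bottom): (1,1,2) with a≤c, −a<b≤a
flip sign back: reduced form of f is (-1,-1,-2)
g is negative-definite; reduce −g:
−g: translate: b→1 (≡9 mod 2), so (1,9,22)→(1,1,2)
−g: reduced (well bottom): (1,1,2) with a≤c, −a<b≤a
flip sign back: reduced form of g is (-1,-1,-2)
reduced forms (-1, -1, -2) vs (-1, -1, -2) ⇒ equivalent

yes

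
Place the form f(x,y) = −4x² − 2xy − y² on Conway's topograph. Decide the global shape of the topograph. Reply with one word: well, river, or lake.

D = b²−4ac = (-2)² − 4·(-4)·(-1) = -12
D < 0 ⇒ definite ⇒ every region one sign ⇒ single well

well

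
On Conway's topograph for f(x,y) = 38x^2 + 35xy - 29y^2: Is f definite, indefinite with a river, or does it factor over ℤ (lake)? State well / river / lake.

D = b²−4ac = 35² − 4·38·(-29) = 5633
D > 0 non-square ⇒ indefinite ⇒ periodic river

river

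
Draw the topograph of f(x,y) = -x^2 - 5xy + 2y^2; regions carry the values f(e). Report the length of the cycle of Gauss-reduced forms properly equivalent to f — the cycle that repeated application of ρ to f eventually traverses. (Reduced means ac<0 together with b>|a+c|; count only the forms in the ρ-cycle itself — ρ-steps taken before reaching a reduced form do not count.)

D = 33, ⌊√D⌋ = 5
descent: ρ → (2,5,-1)  [lands on river]
river: ρ → (-1,5,2)
river: ρ → (2,3,-3)
river: ρ → (-3,3,2)
ρ-cycle length = 4 (tail of 1 descent step not counted)

4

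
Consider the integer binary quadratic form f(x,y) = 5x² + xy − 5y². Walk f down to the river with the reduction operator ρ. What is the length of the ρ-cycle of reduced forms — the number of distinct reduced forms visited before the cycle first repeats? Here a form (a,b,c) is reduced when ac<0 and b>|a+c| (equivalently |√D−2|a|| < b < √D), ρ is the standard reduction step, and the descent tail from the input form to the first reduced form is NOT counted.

D = 101, ⌊√D⌋ = 10
river: ρ → (-5,9,1)
river: ρ → (1,9,-5)
river: ρ → (-5,1,5)
river: ρ → (5,9,-1)
river: ρ → (-1,9,5)
river: ρ → (5,1,-5)
ρ-cycle length = 6 (tail of 0 descent steps not counted)

6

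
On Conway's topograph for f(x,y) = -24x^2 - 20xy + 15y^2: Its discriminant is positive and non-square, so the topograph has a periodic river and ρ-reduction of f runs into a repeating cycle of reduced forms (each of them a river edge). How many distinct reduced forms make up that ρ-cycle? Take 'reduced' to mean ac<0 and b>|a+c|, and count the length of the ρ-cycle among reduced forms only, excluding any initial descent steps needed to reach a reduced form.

D = 1840, ⌊√D⌋ = 42
descent: ρ → (15,20,-24)  [lands on river]
river: ρ → (-24,28,11)
river: ρ → (11,38,-9)
river: ρ → (-9,34,19)
river: ρ → (19,42,-1)
river: ρ → (-1,42,19)
river: ρ → (19,34,-9)
river: ρ → (-9,38,11)
river: ρ → (11,28,-24)
river: ρ → (-24,20,15)
river: ρ → (15,40,-4)
river: ρ → (-4,40,15)
ρ-cycle length = 12 (tail of 1 descent step not counted)

12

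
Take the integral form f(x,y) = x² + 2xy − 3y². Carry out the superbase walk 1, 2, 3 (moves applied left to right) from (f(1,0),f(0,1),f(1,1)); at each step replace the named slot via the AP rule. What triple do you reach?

start (1,-3,0) = (f(1,0),f(0,1),f(1,1))
replace slot 1: 2·((-3)+0) − 1 = -7 → (-7,-3,0)
replace slot 2: 2·((-7)+0) − (-3) = -11 → (-7,-11,0)
replace slot 3: 2·((-7)+(-11)) − 0 = -36 → (-7,-11,-36)

-7,-11,-36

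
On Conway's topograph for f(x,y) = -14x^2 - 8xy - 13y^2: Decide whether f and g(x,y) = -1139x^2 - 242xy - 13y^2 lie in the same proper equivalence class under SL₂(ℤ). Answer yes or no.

D₁ = -664, D₂ = -664
f is negative-definite; reduce −f:
−f: flip: (14,8,13)→(13,-8,14)
−f: reduced (well bottom): (13,-8,14) with a≤c, −a<b≤a
flip sign back: reduced form of f is (-13,8,-14)
g is negative-definite; reduce −g:
−g: flip: (1139,242,13)→(13,-242,1139)
−g: translate: b→-8 (≡-242 mod 26), so (13,-242,1139)→(13,-8,14)
−g: reduced (well bottom): (13,-8,14) with a≤c, −a<b≤a
flip sign back: reduced form of g is (-13,8,-14)
reduced forms (-13, 8, -14) vs (-13, 8, -14) ⇒ equivalent

yes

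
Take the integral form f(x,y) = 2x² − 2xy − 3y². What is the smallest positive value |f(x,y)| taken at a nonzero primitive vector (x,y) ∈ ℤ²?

descent: ρ → (-3,2,2)  [lands on river]
river: ρ → (2,2,-3)
river: ρ → (-3,4,1)
river: ρ → (1,4,-3)
closes: descent 1, river 4
min |a| on river = 1

1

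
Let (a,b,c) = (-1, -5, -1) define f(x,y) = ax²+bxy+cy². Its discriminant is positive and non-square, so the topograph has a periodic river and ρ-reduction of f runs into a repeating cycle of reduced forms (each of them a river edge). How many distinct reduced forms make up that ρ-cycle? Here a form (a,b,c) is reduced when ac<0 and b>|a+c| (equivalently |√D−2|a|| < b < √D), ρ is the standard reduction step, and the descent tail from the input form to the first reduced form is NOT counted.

D = 21, ⌊√D⌋ = 4
descent: ρ → (-1,3,3)  [lands on river]
river: ρ → (3,3,-1)
ρ-cycle length = 2 (tail of 1 descent step not counted)

2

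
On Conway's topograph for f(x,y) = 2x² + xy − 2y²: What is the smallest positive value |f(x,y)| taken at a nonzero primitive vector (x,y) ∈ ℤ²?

river: ρ → (-2,3,1)
river: ρ → (1,3,-2)
river: ρ → (-2,1,2)
river: ρ → (2,3,-1)
river: ρ → (-1,3,2)
river: ρ → (2,1,-2)
closes: descent 0, river 6
min |a| on river = 1

1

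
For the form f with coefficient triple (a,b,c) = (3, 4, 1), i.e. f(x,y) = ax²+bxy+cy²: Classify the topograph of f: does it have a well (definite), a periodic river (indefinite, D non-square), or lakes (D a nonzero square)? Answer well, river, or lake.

D = b²−4ac = 4² − 4·3·1 = 4
D = 2² is a perfect square ⇒ form factors over ℤ ⇒ lakes

lake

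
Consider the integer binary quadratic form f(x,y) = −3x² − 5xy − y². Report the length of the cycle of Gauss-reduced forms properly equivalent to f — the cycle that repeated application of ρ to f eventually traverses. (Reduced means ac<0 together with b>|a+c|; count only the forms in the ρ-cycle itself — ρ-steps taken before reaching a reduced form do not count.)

D = 13, ⌊√D⌋ = 3
descent: ρ → (-1,3,1)  [lands on river]
river: ρ → (1,3,-1)
ρ-cycle length = 2 (tail of 1 descent step not counted)

2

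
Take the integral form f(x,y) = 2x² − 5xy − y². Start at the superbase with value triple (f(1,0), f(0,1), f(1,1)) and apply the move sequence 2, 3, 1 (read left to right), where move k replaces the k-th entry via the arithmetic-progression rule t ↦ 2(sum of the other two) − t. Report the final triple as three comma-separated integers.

start (2,-1,-4) = (f(1,0),f(0,1),f(1,1))
replace slot 2: 2·(2+(-4)) − (-1) = -3 → (2,-3,-4)
replace slot 3: 2·(2+(-3)) − (-4) = 2 → (2,-3,2)
replace slot 1: 2·((-3)+2) − 2 = -4 → (-4,-3,2)

-4,-3,2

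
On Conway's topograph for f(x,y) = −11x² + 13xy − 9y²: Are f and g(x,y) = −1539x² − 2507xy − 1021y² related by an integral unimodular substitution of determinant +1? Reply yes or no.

D₁ = -227, D₂ = -227
f is negative-definite; reduce −f:
−f: translate: b→9 (≡-13 mod 22), so (11,-13,9)→(11,9,7)
−f: flip: (11,9,7)→(7,-9,11)
−f: translate: b→5 (≡-9 mod 14), so (7,-9,11)→(7,5,9)
−f: reduced (well bottom): (7,5,9) with a≤c, −a<b≤a
flip sign back: reduced form of f is (-7,-5,-9)
g is negative-definite; reduce −g:
−g: translate: b→-571 (≡2507 mod 3078), so (1539,2507,1021)→(1539,-571,53)
−g: flip: (1539,-571,53)→(53,571,1539)
−g: translate: b→41 (≡571 mod 106), so (53,571,1539)→(53,41,9)
−g: flip: (53,41,9)→(9,-41,53)
−g: translate: b→-5 (≡-41 mod 18), so (9,-41,53)→(9,-5,7)
−g: flip: (9,-5,7)→(7,5,9)
−g: reduced (well bottom): (7,5,9) with a≤c, −a<b≤a
flip sign back: reduced form of g is (-7,-5,-9)
reduced forms (-7, -5, -9) vs (-7, -5, -9) ⇒ equivalent

yes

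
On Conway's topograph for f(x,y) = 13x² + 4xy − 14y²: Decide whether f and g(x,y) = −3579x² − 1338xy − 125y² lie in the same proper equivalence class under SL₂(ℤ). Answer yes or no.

D₁ = 744, D₂ = 744
river cycle of f (length 10): (-14, 24, 3), (3, 24, -14), (-14, 4, 13), (13, 22, -5), (-5, 18, 21), (21, 24, -2), (-2, 24, 21), (21, 18, -5), (-5, 22, 13), (13, 4, -14)
river cycle of g (length 10): (-14, 24, 3), (3, 24, -14), (-14, 4, 13), (13, 22, -5), (-5, 18, 21), (21, 24, -2), (-2, 24, 21), (21, 18, -5), (-5, 22, 13), (13, 4, -14)
cycles coincide ⇒ equivalent

yes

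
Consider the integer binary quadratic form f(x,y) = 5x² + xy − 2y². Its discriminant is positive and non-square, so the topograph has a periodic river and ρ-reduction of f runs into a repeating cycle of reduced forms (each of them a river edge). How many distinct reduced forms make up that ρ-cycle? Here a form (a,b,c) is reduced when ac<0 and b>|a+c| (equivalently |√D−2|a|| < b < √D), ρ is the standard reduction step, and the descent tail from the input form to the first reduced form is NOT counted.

D = 41, ⌊√D⌋ = 6
descent: ρ → (-2,3,4)  [lands on river]
river: ρ → (4,5,-1)
river: ρ → (-1,5,4)
river: ρ → (4,3,-2)
river: ρ → (-2,5,2)
river: ρ → (2,3,-4)
river: ρ → (-4,5,1)
river: ρ → (1,5,-4)
river: ρ → (-4,3,2)
river: ρ → (2,5,-2)
ρ-cycle length = 10 (tail of 1 descent step not counted)

10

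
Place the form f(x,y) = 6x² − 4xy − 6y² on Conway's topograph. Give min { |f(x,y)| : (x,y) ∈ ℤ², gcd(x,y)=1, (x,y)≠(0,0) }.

descent: ρ → (-6,4,6)  [lands on river]
river: ρ → (6,8,-4)
river: ρ → (-4,8,6)
river: ρ → (6,4,-6)
river: ρ → (-6,8,4)
river: ρ → (4,8,-6)
closes: descent 1, river 6
min |a| on river = 4

4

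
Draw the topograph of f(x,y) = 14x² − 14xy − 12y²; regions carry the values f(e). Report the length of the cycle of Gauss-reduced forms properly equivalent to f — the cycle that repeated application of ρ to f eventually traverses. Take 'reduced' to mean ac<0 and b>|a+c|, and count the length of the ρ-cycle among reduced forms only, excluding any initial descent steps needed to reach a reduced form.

D = 868, ⌊√D⌋ = 29
descent: ρ → (-12,14,14)  [lands on river]
river: ρ → (14,14,-12)
river: ρ → (-12,10,16)
river: ρ → (16,22,-6)
river: ρ → (-6,26,8)
river: ρ → (8,22,-12)
river: ρ → (-12,26,4)
river: ρ → (4,22,-24)
river: ρ → (-24,26,2)
river: ρ → (2,26,-24)
river: ρ → (-24,22,4)
river: ρ → (4,26,-12)
river: ρ → (-12,22,8)
river: ρ → (8,26,-6)
river: ρ → (-6,22,16)
river: ρ → (16,10,-12)
ρ-cycle length = 16 (tail of 1 descent step not counted)

16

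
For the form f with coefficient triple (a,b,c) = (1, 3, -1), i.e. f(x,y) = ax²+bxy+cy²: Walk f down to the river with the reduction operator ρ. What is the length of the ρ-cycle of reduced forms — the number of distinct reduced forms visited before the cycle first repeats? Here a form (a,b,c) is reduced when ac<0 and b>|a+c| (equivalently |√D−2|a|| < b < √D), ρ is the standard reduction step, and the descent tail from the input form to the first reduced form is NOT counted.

D = 13, ⌊√D⌋ = 3
river: ρ → (-1,3,1)
river: ρ → (1,3,-1)
ρ-cycle length = 2 (tail of 0 descent steps not counted)

2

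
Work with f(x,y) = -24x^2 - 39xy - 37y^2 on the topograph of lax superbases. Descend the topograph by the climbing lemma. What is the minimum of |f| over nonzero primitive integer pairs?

translate: b→-9 (≡39 mod 48), so (24,39,37)→(24,-9,22)
flip: (24,-9,22)→(22,9,24)
reduced (well bottom): (22,9,24) with a≤c, −a<b≤a
well minimum |f| = |-22| = 22 (negative-definite)

22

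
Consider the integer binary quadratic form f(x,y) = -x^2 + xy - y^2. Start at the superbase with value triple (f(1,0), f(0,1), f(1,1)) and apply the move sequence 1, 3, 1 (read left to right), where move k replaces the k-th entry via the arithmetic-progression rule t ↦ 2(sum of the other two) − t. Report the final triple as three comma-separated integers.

start (-1,-1,-1) = (f(1,0),f(0,1),f(1,1))
replace slot 1: 2·((-1)+(-1)) − (-1) = -3 → (-3,-1,-1)
replace slot 3: 2·((-3)+(-1)) − (-1) = -7 → (-3,-1,-7)
replace slot 1: 2·((-1)+(-7)) − (-3) = -13 → (-13,-1,-7)

-13,-1,-7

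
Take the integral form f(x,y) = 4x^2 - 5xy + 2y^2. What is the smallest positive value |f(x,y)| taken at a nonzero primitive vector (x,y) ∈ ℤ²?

translate: b→3 (≡-5 mod 8), so (4,-5,2)→(4,3,1)
flip: (4,3,1)→(1,-3,4)
translate: b→1 (≡-3 mod 2), so (1,-3,4)→(1,1,2)
reduced (well bottom): (1,1,2) with a≤c, −a<b≤a
well minimum = a = 1

1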